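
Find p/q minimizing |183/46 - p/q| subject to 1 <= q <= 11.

4/1

Expand x = 183/46 as a continued fraction with the Euclidean algorithm:
  183 = 3*46 + 45, so a_0 = 3.
  46 = 1*45 + 1, so a_1 = 1.
  45 = 45*1 + 0, so a_2 = 45.
so x = [3; 1, 45].
Convergents (p_i = a_i*p_{i-1} + p_{i-2}, q_i = a_i*q_{i-1} + q_{i-2} with p_{-2}=0, p_{-1}=1, q_{-2}=1, q_{-1}=0), until the denominator exceeds 11:
  i=0: a_0=3, p_0 = 3*1 + 0 = 3, q_0 = 3*0 + 1 = 1.
  i=1: a_1=1, p_1 = 1*3 + 1 = 4, q_1 = 1*1 + 0 = 1.
  i=2: a_2=45, p_2 = 45*4 + 3 = 183, q_2 = 45*1 + 1 = 46.
q_2 = 46 > 11, so the last convergent with denominator <= 11 is p_1/q_1 = 4/1.
The closest fraction with denominator <= 11 is either p_1/q_1 or the intermediate fraction (k*p_1 + p_0)/(k*q_1 + q_0) with the largest k >= 1 whose denominator stays <= 11; these approach x as k grows, and every other convergent or intermediate fraction in range is farther away.
Largest k: floor((11 - q_0)/q_1) = floor((11 - 1)/1) = 10.
That gives (10*4 + 3)/(10*1 + 1) = 43/11.
Compare the errors: |x - 4/1| = |183*1 - 4*46|/(46*1) = 1/46, and |x - 43/11| = |183*11 - 43*46|/(46*11) = 35/506.
Cross-multiplying, 1*506 = 506 < 1610 = 35*46, so 1/46 is smaller: the convergent 4/1 is closer to x than 43/11.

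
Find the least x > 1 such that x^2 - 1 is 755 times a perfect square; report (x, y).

(x, y) = (1209, 44)

First expand sqrt(755) as a continued fraction. With x_i = (sqrt(755) + m_i)/d_i and (m_0, d_0) = (0, 1): a_0 = floor(sqrt(755)) = 27, since 27^2 = 729 <= 755 < 784 = 28^2.
Iterate m_{i+1} = d_i*a_i - m_i, d_{i+1} = (755 - m_{i+1}^2)/d_i, a_{i+1} = floor((a_0 + m_{i+1})/d_{i+1}):
  m_1 = 1*27 - 0 = 27, d_1 = (755 - 27^2)/1 = 26/1 = 26, a_1 = floor((27 + 27)/26) = 2.
  m_2 = 26*2 - 27 = 25, d_2 = (755 - 25^2)/26 = 130/26 = 5, a_2 = floor((27 + 25)/5) = 10.
  m_3 = 5*10 - 25 = 25, d_3 = (755 - 25^2)/5 = 130/5 = 26, a_3 = floor((27 + 25)/26) = 2.
  m_4 = 26*2 - 25 = 27, d_4 = (755 - 27^2)/26 = 26/26 = 1, a_4 = floor((27 + 27)/1) = 54.
  m_5 = 1*54 - 27 = 27, d_5 = (755 - 27^2)/1 = 26/1 = 26: (m_5, d_5) = (m_1, d_1) = (27, 26), so from here the quotients repeat a_1, ..., a_4; the period length is 4.
So sqrt(755) = [27; (2, 10, 2, 54)] with period length k = 4.
k is even, so the fundamental solution of x^2 - 755y^2 = 1 is (p_{k-1}, q_{k-1}) = (p_3, q_3); compute convergents through index 3.
Convergents (p_i = a_i*p_{i-1} + p_{i-2}, q_i = a_i*q_{i-1} + q_{i-2} with p_{-2}=0, p_{-1}=1, q_{-2}=1, q_{-1}=0):
  i=0: a_0=27, p_0 = 27*1 + 0 = 27, q_0 = 27*0 + 1 = 1.
  i=1: a_1=2, p_1 = 2*27 + 1 = 55, q_1 = 2*1 + 0 = 2.
  i=2: a_2=10, p_2 = 10*55 + 27 = 577, q_2 = 10*2 + 1 = 21.
  i=3: a_3=2, p_3 = 2*577 + 55 = 1209, q_3 = 2*21 + 2 = 44.
Check: 1209^2 - 755*44^2 = 1461681 - 1461680 = 1, so (x, y) = (1209, 44) solves the equation, and by the theorem it is the least positive solution.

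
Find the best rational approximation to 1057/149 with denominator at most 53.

227/32

Expand x = 1057/149 as a continued fraction with the Euclidean algorithm:
  1057 = 7*149 + 14, so a_0 = 7.
  149 = 10*14 + 9, so a_1 = 10.
  14 = 1*9 + 5, so a_2 = 1.
  9 = 1*5 + 4, so a_3 = 1.
  5 = 1*4 + 1, so a_4 = 1.
  4 = 4*1 + 0, so a_5 = 4.
so x = [7; 10, 1, 1, 1, 4].
Convergents (p_i = a_i*p_{i-1} + p_{i-2}, q_i = a_i*q_{i-1} + q_{i-2} with p_{-2}=0, p_{-1}=1, q_{-2}=1, q_{-1}=0), until the denominator exceeds 53:
  i=0: a_0=7, p_0 = 7*1 + 0 = 7, q_0 = 7*0 + 1 = 1.
  i=1: a_1=10, p_1 = 10*7 + 1 = 71, q_1 = 10*1 + 0 = 10.
  i=2: a_2=1, p_2 = 1*71 + 7 = 78, q_2 = 1*10 + 1 = 11.
  i=3: a_3=1, p_3 = 1*78 + 71 = 149, q_3 = 1*11 + 10 = 21.
  i=4: a_4=1, p_4 = 1*149 + 78 = 227, q_4 = 1*21 + 11 = 32.
  i=5: a_5=4, p_5 = 4*227 + 149 = 1057, q_5 = 4*32 + 21 = 149.
q_5 = 149 > 53, so the last convergent with denominator <= 53 is p_4/q_4 = 227/32.
The closest fraction with denominator <= 53 is either p_4/q_4 or the intermediate fraction (k*p_4 + p_3)/(k*q_4 + q_3) with the largest k >= 1 whose denominator stays <= 53; these approach x as k grows, and every other convergent or intermediate fraction in range is farther away.
Largest k: floor((53 - q_3)/q_4) = floor((53 - 21)/32) = 1.
That gives (1*227 + 149)/(1*32 + 21) = 376/53.
Compare the errors: |x - 227/32| = |1057*32 - 227*149|/(149*32) = 1/4768, and |x - 376/53| = |1057*53 - 376*149|/(149*53) = 3/7897.
Cross-multiplying, 1*7897 = 7897 < 14304 = 3*4768, so 1/4768 is smaller: the convergent 227/32 is closer to x than 376/53.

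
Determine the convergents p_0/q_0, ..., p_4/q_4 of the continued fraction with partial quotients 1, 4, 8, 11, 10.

1/1, 5/4, 41/33, 456/367, 4601/3703

Using the convergent recurrence p_i = a_i*p_{i-1} + p_{i-2}, q_i = a_i*q_{i-1} + q_{i-2} with p_{-2}=0, p_{-1}=1, q_{-2}=1, q_{-1}=0:
  i=0: a_0=1, p_0 = 1*1 + 0 = 1, q_0 = 1*0 + 1 = 1.
  i=1: a_1=4, p_1 = 4*1 + 1 = 5, q_1 = 4*1 + 0 = 4.
  i=2: a_2=8, p_2 = 8*5 + 1 = 41, q_2 = 8*4 + 1 = 33.
  i=3: a_3=11, p_3 = 11*41 + 5 = 456, q_3 = 11*33 + 4 = 367.
  i=4: a_4=10, p_4 = 10*456 + 41 = 4601, q_4 = 10*367 + 33 = 3703.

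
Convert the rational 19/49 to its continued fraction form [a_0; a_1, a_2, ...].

Run the Euclidean algorithm on 19 and 49; the successive quotients are the partial quotients a_0, a_1, ... (each step inverts the fractional part left over by the previous one):
  19 = 0*49 + 19, so a_0 = 0.
  49 = 2*19 + 11, so a_1 = 2.
  19 = 1*11 + 8, so a_2 = 1.
  11 = 1*8 + 3, so a_3 = 1.
  8 = 2*3 + 2, so a_4 = 2.
  3 = 1*2 + 1, so a_5 = 1.
  2 = 2*1 + 0, so a_6 = 2.
The remainder reaches 0 after 7 divisions, so the expansion has 7 partial quotients, read off in order.

[0; 2, 1, 1, 2, 1, 2]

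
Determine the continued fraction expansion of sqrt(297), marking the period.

Write x_i = (sqrt(297) + m_i)/d_i with (m_0, d_0) = (0, 1). a_0 = floor(sqrt(297)) = 17, since 17^2 = 289 <= 297 < 324 = 18^2.
Iterate m_{i+1} = d_i*a_i - m_i, d_{i+1} = (297 - m_{i+1}^2)/d_i, a_{i+1} = floor((a_0 + m_{i+1})/d_{i+1}):
  m_1 = 1*17 - 0 = 17, d_1 = (297 - 17^2)/1 = 8/1 = 8, a_1 = floor((17 + 17)/8) = 4.
  m_2 = 8*4 - 17 = 15, d_2 = (297 - 15^2)/8 = 72/8 = 9, a_2 = floor((17 + 15)/9) = 3.
  m_3 = 9*3 - 15 = 12, d_3 = (297 - 12^2)/9 = 153/9 = 17, a_3 = floor((17 + 12)/17) = 1.
  m_4 = 17*1 - 12 = 5, d_4 = (297 - 5^2)/17 = 272/17 = 16, a_4 = floor((17 + 5)/16) = 1.
  m_5 = 16*1 - 5 = 11, d_5 = (297 - 11^2)/16 = 176/16 = 11, a_5 = floor((17 + 11)/11) = 2.
  m_6 = 11*2 - 11 = 11, d_6 = (297 - 11^2)/11 = 176/11 = 16, a_6 = floor((17 + 11)/16) = 1.
  m_7 = 16*1 - 11 = 5, d_7 = (297 - 5^2)/16 = 272/16 = 17, a_7 = floor((17 + 5)/17) = 1.
  m_8 = 17*1 - 5 = 12, d_8 = (297 - 12^2)/17 = 153/17 = 9, a_8 = floor((17 + 12)/9) = 3.
  m_9 = 9*3 - 12 = 15, d_9 = (297 - 15^2)/9 = 72/9 = 8, a_9 = floor((17 + 15)/8) = 4.
  m_10 = 8*4 - 15 = 17, d_10 = (297 - 17^2)/8 = 8/8 = 1, a_10 = floor((17 + 17)/1) = 34.
  m_11 = 1*34 - 17 = 17, d_11 = (297 - 17^2)/1 = 8/1 = 8: (m_11, d_11) = (m_1, d_1) = (17, 8), so from here the quotients repeat a_1, ..., a_10; the period length is 10.
Hence the expansion of sqrt(297) is a_0 = 17 followed by the repeating block 4, 3, 1, 1, 2, 1, 1, 3, 4, 34 (period 10).

[17; (4, 3, 1, 1, 2, 1, 1, 3, 4, 34)]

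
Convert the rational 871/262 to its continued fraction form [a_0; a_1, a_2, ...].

[3; 3, 12, 7]

Run the Euclidean algorithm on 871 and 262; the successive quotients are the partial quotients a_0, a_1, ... (each step inverts the fractional part left over by the previous one):
  871 = 3*262 + 85, so a_0 = 3.
  262 = 3*85 + 7, so a_1 = 3.
  85 = 12*7 + 1, so a_2 = 12.
  7 = 7*1 + 0, so a_3 = 7.
The remainder reaches 0 after 4 divisions, so the expansion has 4 partial quotients, read off in order.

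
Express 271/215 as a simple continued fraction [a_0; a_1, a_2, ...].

Run the Euclidean algorithm on 271 and 215; the successive quotients are the partial quotients a_0, a_1, ... (each step inverts the fractional part left over by the previous one):
  271 = 1*215 + 56, so a_0 = 1.
  215 = 3*56 + 47, so a_1 = 3.
  56 = 1*47 + 9, so a_2 = 1.
  47 = 5*9 + 2, so a_3 = 5.
  9 = 4*2 + 1, so a_4 = 4.
  2 = 2*1 + 0, so a_5 = 2.
The remainder reaches 0 after 6 divisions, so the expansion has 6 partial quotients, read off in order.

[1; 3, 1, 5, 4, 2]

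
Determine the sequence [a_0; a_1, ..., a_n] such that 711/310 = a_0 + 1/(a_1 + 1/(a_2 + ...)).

Run the Euclidean algorithm on 711 and 310; the successive quotients are the partial quotients a_0, a_1, ... (each step inverts the fractional part left over by the previous one):
  711 = 2*310 + 91, so a_0 = 2.
  310 = 3*91 + 37, so a_1 = 3.
  91 = 2*37 + 17, so a_2 = 2.
  37 = 2*17 + 3, so a_3 = 2.
  17 = 5*3 + 2, so a_4 = 5.
  3 = 1*2 + 1, so a_5 = 1.
  2 = 2*1 + 0, so a_6 = 2.
The remainder reaches 0 after 7 divisions, so the expansion has 7 partial quotients, read off in order.

[2; 3, 2, 2, 5, 1, 2]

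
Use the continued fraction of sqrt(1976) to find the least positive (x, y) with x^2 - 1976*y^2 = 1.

(x, y) = (73035, 1643)

First expand sqrt(1976) as a continued fraction. With x_i = (sqrt(1976) + m_i)/d_i and (m_0, d_0) = (0, 1): a_0 = floor(sqrt(1976)) = 44, since 44^2 = 1936 <= 1976 < 2025 = 45^2.
Iterate m_{i+1} = d_i*a_i - m_i, d_{i+1} = (1976 - m_{i+1}^2)/d_i, a_{i+1} = floor((a_0 + m_{i+1})/d_{i+1}):
  m_1 = 1*44 - 0 = 44, d_1 = (1976 - 44^2)/1 = 40/1 = 40, a_1 = floor((44 + 44)/40) = 2.
  m_2 = 40*2 - 44 = 36, d_2 = (1976 - 36^2)/40 = 680/40 = 17, a_2 = floor((44 + 36)/17) = 4.
  m_3 = 17*4 - 36 = 32, d_3 = (1976 - 32^2)/17 = 952/17 = 56, a_3 = floor((44 + 32)/56) = 1.
  m_4 = 56*1 - 32 = 24, d_4 = (1976 - 24^2)/56 = 1400/56 = 25, a_4 = floor((44 + 24)/25) = 2.
  m_5 = 25*2 - 24 = 26, d_5 = (1976 - 26^2)/25 = 1300/25 = 52, a_5 = floor((44 + 26)/52) = 1.
  m_6 = 52*1 - 26 = 26, d_6 = (1976 - 26^2)/52 = 1300/52 = 25, a_6 = floor((44 + 26)/25) = 2.
  m_7 = 25*2 - 26 = 24, d_7 = (1976 - 24^2)/25 = 1400/25 = 56, a_7 = floor((44 + 24)/56) = 1.
  m_8 = 56*1 - 24 = 32, d_8 = (1976 - 32^2)/56 = 952/56 = 17, a_8 = floor((44 + 32)/17) = 4.
  m_9 = 17*4 - 32 = 36, d_9 = (1976 - 36^2)/17 = 680/17 = 40, a_9 = floor((44 + 36)/40) = 2.
  m_10 = 40*2 - 36 = 44, d_10 = (1976 - 44^2)/40 = 40/40 = 1, a_10 = floor((44 + 44)/1) = 88.
  m_11 = 1*88 - 44 = 44, d_11 = (1976 - 44^2)/1 = 40/1 = 40: (m_11, d_11) = (m_1, d_1) = (44, 40), so from here the quotients repeat a_1, ..., a_10; the period length is 10.
So sqrt(1976) = [44; (2, 4, 1, 2, 1, 2, 1, 4, 2, 88)] with period length k = 10.
k is even, so the fundamental solution of x^2 - 1976y^2 = 1 is (p_{k-1}, q_{k-1}) = (p_9, q_9); compute convergents through index 9.
Convergents (p_i = a_i*p_{i-1} + p_{i-2}, q_i = a_i*q_{i-1} + q_{i-2} with p_{-2}=0, p_{-1}=1, q_{-2}=1, q_{-1}=0):
  i=0: a_0=44, p_0 = 44*1 + 0 = 44, q_0 = 44*0 + 1 = 1.
  i=1: a_1=2, p_1 = 2*44 + 1 = 89, q_1 = 2*1 + 0 = 2.
  i=2: a_2=4, p_2 = 4*89 + 44 = 400, q_2 = 4*2 + 1 = 9.
  i=3: a_3=1, p_3 = 1*400 + 89 = 489, q_3 = 1*9 + 2 = 11.
  i=4: a_4=2, p_4 = 2*489 + 400 = 1378, q_4 = 2*11 + 9 = 31.
  i=5: a_5=1, p_5 = 1*1378 + 489 = 1867, q_5 = 1*31 + 11 = 42.
  i=6: a_6=2, p_6 = 2*1867 + 1378 = 5112, q_6 = 2*42 + 31 = 115.
  i=7: a_7=1, p_7 = 1*5112 + 1867 = 6979, q_7 = 1*115 + 42 = 157.
  i=8: a_8=4, p_8 = 4*6979 + 5112 = 33028, q_8 = 4*157 + 115 = 743.
  i=9: a_9=2, p_9 = 2*33028 + 6979 = 73035, q_9 = 2*743 + 157 = 1643.
Check: 73035^2 - 1976*1643^2 = 5334111225 - 5334111224 = 1, so (x, y) = (73035, 1643) solves the equation, and by the theorem it is the least positive solution.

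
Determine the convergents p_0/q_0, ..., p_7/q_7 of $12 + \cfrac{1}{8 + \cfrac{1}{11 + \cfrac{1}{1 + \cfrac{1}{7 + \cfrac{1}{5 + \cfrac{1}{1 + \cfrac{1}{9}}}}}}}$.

Using the convergent recurrence p_i = a_i*p_{i-1} + p_{i-2}, q_i = a_i*q_{i-1} + q_{i-2} with p_{-2}=0, p_{-1}=1, q_{-2}=1, q_{-1}=0:
  i=0: a_0=12, p_0 = 12*1 + 0 = 12, q_0 = 12*0 + 1 = 1.
  i=1: a_1=8, p_1 = 8*12 + 1 = 97, q_1 = 8*1 + 0 = 8.
  i=2: a_2=11, p_2 = 11*97 + 12 = 1079, q_2 = 11*8 + 1 = 89.
  i=3: a_3=1, p_3 = 1*1079 + 97 = 1176, q_3 = 1*89 + 8 = 97.
  i=4: a_4=7, p_4 = 7*1176 + 1079 = 9311, q_4 = 7*97 + 89 = 768.
  i=5: a_5=5, p_5 = 5*9311 + 1176 = 47731, q_5 = 5*768 + 97 = 3937.
  i=6: a_6=1, p_6 = 1*47731 + 9311 = 57042, q_6 = 1*3937 + 768 = 4705.
  i=7: a_7=9, p_7 = 9*57042 + 47731 = 561109, q_7 = 9*4705 + 3937 = 46282.

12/1, 97/8, 1079/89, 1176/97, 9311/768, 47731/3937, 57042/4705, 561109/46282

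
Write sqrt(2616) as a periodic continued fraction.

Write x_i = (sqrt(2616) + m_i)/d_i with (m_0, d_0) = (0, 1). a_0 = floor(sqrt(2616)) = 51, since 51^2 = 2601 <= 2616 < 2704 = 52^2.
Iterate m_{i+1} = d_i*a_i - m_i, d_{i+1} = (2616 - m_{i+1}^2)/d_i, a_{i+1} = floor((a_0 + m_{i+1})/d_{i+1}):
  m_1 = 1*51 - 0 = 51, d_1 = (2616 - 51^2)/1 = 15/1 = 15, a_1 = floor((51 + 51)/15) = 6.
  m_2 = 15*6 - 51 = 39, d_2 = (2616 - 39^2)/15 = 1095/15 = 73, a_2 = floor((51 + 39)/73) = 1.
  m_3 = 73*1 - 39 = 34, d_3 = (2616 - 34^2)/73 = 1460/73 = 20, a_3 = floor((51 + 34)/20) = 4.
  m_4 = 20*4 - 34 = 46, d_4 = (2616 - 46^2)/20 = 500/20 = 25, a_4 = floor((51 + 46)/25) = 3.
  m_5 = 25*3 - 46 = 29, d_5 = (2616 - 29^2)/25 = 1775/25 = 71, a_5 = floor((51 + 29)/71) = 1.
  m_6 = 71*1 - 29 = 42, d_6 = (2616 - 42^2)/71 = 852/71 = 12, a_6 = floor((51 + 42)/12) = 7.
  m_7 = 12*7 - 42 = 42, d_7 = (2616 - 42^2)/12 = 852/12 = 71, a_7 = floor((51 + 42)/71) = 1.
  m_8 = 71*1 - 42 = 29, d_8 = (2616 - 29^2)/71 = 1775/71 = 25, a_8 = floor((51 + 29)/25) = 3.
  m_9 = 25*3 - 29 = 46, d_9 = (2616 - 46^2)/25 = 500/25 = 20, a_9 = floor((51 + 46)/20) = 4.
  m_10 = 20*4 - 46 = 34, d_10 = (2616 - 34^2)/20 = 1460/20 = 73, a_10 = floor((51 + 34)/73) = 1.
  m_11 = 73*1 - 34 = 39, d_11 = (2616 - 39^2)/73 = 1095/73 = 15, a_11 = floor((51 + 39)/15) = 6.
  m_12 = 15*6 - 39 = 51, d_12 = (2616 - 51^2)/15 = 15/15 = 1, a_12 = floor((51 + 51)/1) = 102.
  m_13 = 1*102 - 51 = 51, d_13 = (2616 - 51^2)/1 = 15/1 = 15: (m_13, d_13) = (m_1, d_1) = (51, 15), so from here the quotients repeat a_1, ..., a_12; the period length is 12.
Hence the expansion of sqrt(2616) is a_0 = 51 followed by the repeating block 6, 1, 4, 3, 1, 7, 1, 3, 4, 1, 6, 102 (period 12).

[51; (6, 1, 4, 3, 1, 7, 1, 3, 4, 1, 6, 102)]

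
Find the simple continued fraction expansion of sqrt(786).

[28; (28, 56)]

Write x_i = (sqrt(786) + m_i)/d_i with (m_0, d_0) = (0, 1). a_0 = floor(sqrt(786)) = 28, since 28^2 = 784 <= 786 < 841 = 29^2.
Iterate m_{i+1} = d_i*a_i - m_i, d_{i+1} = (786 - m_{i+1}^2)/d_i, a_{i+1} = floor((a_0 + m_{i+1})/d_{i+1}):
  m_1 = 1*28 - 0 = 28, d_1 = (786 - 28^2)/1 = 2/1 = 2, a_1 = floor((28 + 28)/2) = 28.
  m_2 = 2*28 - 28 = 28, d_2 = (786 - 28^2)/2 = 2/2 = 1, a_2 = floor((28 + 28)/1) = 56.
  m_3 = 1*56 - 28 = 28, d_3 = (786 - 28^2)/1 = 2/1 = 2: (m_3, d_3) = (m_1, d_1) = (28, 2), so from here the quotients repeat a_1, a_2; the period length is 2.
Hence the expansion of sqrt(786) is a_0 = 28 followed by the repeating block 28, 56 (period 2).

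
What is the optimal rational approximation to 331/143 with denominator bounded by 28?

Expand x = 331/143 as a continued fraction with the Euclidean algorithm:
  331 = 2*143 + 45, so a_0 = 2.
  143 = 3*45 + 8, so a_1 = 3.
  45 = 5*8 + 5, so a_2 = 5.
  8 = 1*5 + 3, so a_3 = 1.
  5 = 1*3 + 2, so a_4 = 1.
  3 = 1*2 + 1, so a_5 = 1.
  2 = 2*1 + 0, so a_6 = 2.
so x = [2; 3, 5, 1, 1, 1, 2].
Convergents (p_i = a_i*p_{i-1} + p_{i-2}, q_i = a_i*q_{i-1} + q_{i-2} with p_{-2}=0, p_{-1}=1, q_{-2}=1, q_{-1}=0), until the denominator exceeds 28:
  i=0: a_0=2, p_0 = 2*1 + 0 = 2, q_0 = 2*0 + 1 = 1.
  i=1: a_1=3, p_1 = 3*2 + 1 = 7, q_1 = 3*1 + 0 = 3.
  i=2: a_2=5, p_2 = 5*7 + 2 = 37, q_2 = 5*3 + 1 = 16.
  i=3: a_3=1, p_3 = 1*37 + 7 = 44, q_3 = 1*16 + 3 = 19.
  i=4: a_4=1, p_4 = 1*44 + 37 = 81, q_4 = 1*19 + 16 = 35.
q_4 = 35 > 28, so the last convergent with denominator <= 28 is p_3/q_3 = 44/19.
The closest fraction with denominator <= 28 is either p_3/q_3 or the intermediate fraction (k*p_3 + p_2)/(k*q_3 + q_2) with the largest k >= 1 whose denominator stays <= 28; these approach x as k grows, and every other convergent or intermediate fraction in range is farther away.
Largest k: floor((28 - q_2)/q_3) = floor((28 - 16)/19) = 0.
Since k = 0, no intermediate fraction beyond p_3/q_3 has denominator <= 28, so the convergent 44/19 is the closest (its error is |331*19 - 44*143|/(143*19) = 3/2717).

44/19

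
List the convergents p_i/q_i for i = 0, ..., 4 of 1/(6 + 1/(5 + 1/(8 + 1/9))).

Using the convergent recurrence p_i = a_i*p_{i-1} + p_{i-2}, q_i = a_i*q_{i-1} + q_{i-2} with p_{-2}=0, p_{-1}=1, q_{-2}=1, q_{-1}=0:
  i=0: a_0=0, p_0 = 0*1 + 0 = 0, q_0 = 0*0 + 1 = 1.
  i=1: a_1=6, p_1 = 6*0 + 1 = 1, q_1 = 6*1 + 0 = 6.
  i=2: a_2=5, p_2 = 5*1 + 0 = 5, q_2 = 5*6 + 1 = 31.
  i=3: a_3=8, p_3 = 8*5 + 1 = 41, q_3 = 8*31 + 6 = 254.
  i=4: a_4=9, p_4 = 9*41 + 5 = 374, q_4 = 9*254 + 31 = 2317.

0/1, 1/6, 5/31, 41/254, 374/2317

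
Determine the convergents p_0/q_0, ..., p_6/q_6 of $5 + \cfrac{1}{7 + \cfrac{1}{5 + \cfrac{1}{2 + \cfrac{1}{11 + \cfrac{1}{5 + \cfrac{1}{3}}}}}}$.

5/1, 36/7, 185/36, 406/79, 4651/905, 23661/4604, 75634/14717

Using the convergent recurrence p_i = a_i*p_{i-1} + p_{i-2}, q_i = a_i*q_{i-1} + q_{i-2} with p_{-2}=0, p_{-1}=1, q_{-2}=1, q_{-1}=0:
  i=0: a_0=5, p_0 = 5*1 + 0 = 5, q_0 = 5*0 + 1 = 1.
  i=1: a_1=7, p_1 = 7*5 + 1 = 36, q_1 = 7*1 + 0 = 7.
  i=2: a_2=5, p_2 = 5*36 + 5 = 185, q_2 = 5*7 + 1 = 36.
  i=3: a_3=2, p_3 = 2*185 + 36 = 406, q_3 = 2*36 + 7 = 79.
  i=4: a_4=11, p_4 = 11*406 + 185 = 4651, q_4 = 11*79 + 36 = 905.
  i=5: a_5=5, p_5 = 5*4651 + 406 = 23661, q_5 = 5*905 + 79 = 4604.
  i=6: a_6=3, p_6 = 3*23661 + 4651 = 75634, q_6 = 3*4604 + 905 = 14717.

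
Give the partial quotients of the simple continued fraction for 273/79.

[3; 2, 5, 7]

Run the Euclidean algorithm on 273 and 79; the successive quotients are the partial quotients a_0, a_1, ... (each step inverts the fractional part left over by the previous one):
  273 = 3*79 + 36, so a_0 = 3.
  79 = 2*36 + 7, so a_1 = 2.
  36 = 5*7 + 1, so a_2 = 5.
  7 = 7*1 + 0, so a_3 = 7.
The remainder reaches 0 after 4 divisions, so the expansion has 4 partial quotients, read off in order.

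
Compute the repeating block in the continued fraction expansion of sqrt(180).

Write x_i = (sqrt(180) + m_i)/d_i with (m_0, d_0) = (0, 1). a_0 = floor(sqrt(180)) = 13, since 13^2 = 169 <= 180 < 196 = 14^2.
Iterate m_{i+1} = d_i*a_i - m_i, d_{i+1} = (180 - m_{i+1}^2)/d_i, a_{i+1} = floor((a_0 + m_{i+1})/d_{i+1}):
  m_1 = 1*13 - 0 = 13, d_1 = (180 - 13^2)/1 = 11/1 = 11, a_1 = floor((13 + 13)/11) = 2.
  m_2 = 11*2 - 13 = 9, d_2 = (180 - 9^2)/11 = 99/11 = 9, a_2 = floor((13 + 9)/9) = 2.
  m_3 = 9*2 - 9 = 9, d_3 = (180 - 9^2)/9 = 99/9 = 11, a_3 = floor((13 + 9)/11) = 2.
  m_4 = 11*2 - 9 = 13, d_4 = (180 - 13^2)/11 = 11/11 = 1, a_4 = floor((13 + 13)/1) = 26.
  m_5 = 1*26 - 13 = 13, d_5 = (180 - 13^2)/1 = 11/1 = 11: (m_5, d_5) = (m_1, d_1) = (13, 11), so from here the quotients repeat a_1, ..., a_4; the period length is 4.
Hence the expansion of sqrt(180) is a_0 = 13 followed by the repeating block 2, 2, 2, 26 (period 4).

[13; (2, 2, 2, 26)]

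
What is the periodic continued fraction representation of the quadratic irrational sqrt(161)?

Write x_i = (sqrt(161) + m_i)/d_i with (m_0, d_0) = (0, 1). a_0 = floor(sqrt(161)) = 12, since 12^2 = 144 <= 161 < 169 = 13^2.
Iterate m_{i+1} = d_i*a_i - m_i, d_{i+1} = (161 - m_{i+1}^2)/d_i, a_{i+1} = floor((a_0 + m_{i+1})/d_{i+1}):
  m_1 = 1*12 - 0 = 12, d_1 = (161 - 12^2)/1 = 17/1 = 17, a_1 = floor((12 + 12)/17) = 1.
  m_2 = 17*1 - 12 = 5, d_2 = (161 - 5^2)/17 = 136/17 = 8, a_2 = floor((12 + 5)/8) = 2.
  m_3 = 8*2 - 5 = 11, d_3 = (161 - 11^2)/8 = 40/8 = 5, a_3 = floor((12 + 11)/5) = 4.
  m_4 = 5*4 - 11 = 9, d_4 = (161 - 9^2)/5 = 80/5 = 16, a_4 = floor((12 + 9)/16) = 1.
  m_5 = 16*1 - 9 = 7, d_5 = (161 - 7^2)/16 = 112/16 = 7, a_5 = floor((12 + 7)/7) = 2.
  m_6 = 7*2 - 7 = 7, d_6 = (161 - 7^2)/7 = 112/7 = 16, a_6 = floor((12 + 7)/16) = 1.
  m_7 = 16*1 - 7 = 9, d_7 = (161 - 9^2)/16 = 80/16 = 5, a_7 = floor((12 + 9)/5) = 4.
  m_8 = 5*4 - 9 = 11, d_8 = (161 - 11^2)/5 = 40/5 = 8, a_8 = floor((12 + 11)/8) = 2.
  m_9 = 8*2 - 11 = 5, d_9 = (161 - 5^2)/8 = 136/8 = 17, a_9 = floor((12 + 5)/17) = 1.
  m_10 = 17*1 - 5 = 12, d_10 = (161 - 12^2)/17 = 17/17 = 1, a_10 = floor((12 + 12)/1) = 24.
  m_11 = 1*24 - 12 = 12, d_11 = (161 - 12^2)/1 = 17/1 = 17: (m_11, d_11) = (m_1, d_1) = (12, 17), so from here the quotients repeat a_1, ..., a_10; the period length is 10.
Hence the expansion of sqrt(161) is a_0 = 12 followed by the repeating block 1, 2, 4, 1, 2, 1, 4, 2, 1, 24 (period 10).

[12; (1, 2, 4, 1, 2, 1, 4, 2, 1, 24)]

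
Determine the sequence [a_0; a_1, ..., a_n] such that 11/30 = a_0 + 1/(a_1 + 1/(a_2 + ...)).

Run the Euclidean algorithm on 11 and 30; the successive quotients are the partial quotients a_0, a_1, ... (each step inverts the fractional part left over by the previous one):
  11 = 0*30 + 11, so a_0 = 0.
  30 = 2*11 + 8, so a_1 = 2.
  11 = 1*8 + 3, so a_2 = 1.
  8 = 2*3 + 2, so a_3 = 2.
  3 = 1*2 + 1, so a_4 = 1.
  2 = 2*1 + 0, so a_5 = 2.
The remainder reaches 0 after 6 divisions, so the expansion has 6 partial quotients, read off in order.

[0; 2, 1, 2, 1, 2]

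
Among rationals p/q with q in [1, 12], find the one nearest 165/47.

Expand x = 165/47 as a continued fraction with the Euclidean algorithm:
  165 = 3*47 + 24, so a_0 = 3.
  47 = 1*24 + 23, so a_1 = 1.
  24 = 1*23 + 1, so a_2 = 1.
  23 = 23*1 + 0, so a_3 = 23.
so x = [3; 1, 1, 23].
Convergents (p_i = a_i*p_{i-1} + p_{i-2}, q_i = a_i*q_{i-1} + q_{i-2} with p_{-2}=0, p_{-1}=1, q_{-2}=1, q_{-1}=0), until the denominator exceeds 12:
  i=0: a_0=3, p_0 = 3*1 + 0 = 3, q_0 = 3*0 + 1 = 1.
  i=1: a_1=1, p_1 = 1*3 + 1 = 4, q_1 = 1*1 + 0 = 1.
  i=2: a_2=1, p_2 = 1*4 + 3 = 7, q_2 = 1*1 + 1 = 2.
  i=3: a_3=23, p_3 = 23*7 + 4 = 165, q_3 = 23*2 + 1 = 47.
q_3 = 47 > 12, so the last convergent with denominator <= 12 is p_2/q_2 = 7/2.
The closest fraction with denominator <= 12 is either p_2/q_2 or the intermediate fraction (k*p_2 + p_1)/(k*q_2 + q_1) with the largest k >= 1 whose denominator stays <= 12; these approach x as k grows, and every other convergent or intermediate fraction in range is farther away.
Largest k: floor((12 - q_1)/q_2) = floor((12 - 1)/2) = 5.
That gives (5*7 + 4)/(5*2 + 1) = 39/11.
Compare the errors: |x - 7/2| = |165*2 - 7*47|/(47*2) = 1/94, and |x - 39/11| = |165*11 - 39*47|/(47*11) = 18/517.
Cross-multiplying, 1*517 = 517 < 1692 = 18*94, so 1/94 is smaller: the convergent 7/2 is closer to x than 39/11.

7/2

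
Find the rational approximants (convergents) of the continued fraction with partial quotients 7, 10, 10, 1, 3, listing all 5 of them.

Using the convergent recurrence p_i = a_i*p_{i-1} + p_{i-2}, q_i = a_i*q_{i-1} + q_{i-2} with p_{-2}=0, p_{-1}=1, q_{-2}=1, q_{-1}=0:
  i=0: a_0=7, p_0 = 7*1 + 0 = 7, q_0 = 7*0 + 1 = 1.
  i=1: a_1=10, p_1 = 10*7 + 1 = 71, q_1 = 10*1 + 0 = 10.
  i=2: a_2=10, p_2 = 10*71 + 7 = 717, q_2 = 10*10 + 1 = 101.
  i=3: a_3=1, p_3 = 1*717 + 71 = 788, q_3 = 1*101 + 10 = 111.
  i=4: a_4=3, p_4 = 3*788 + 717 = 3081, q_4 = 3*111 + 101 = 434.

7/1, 71/10, 717/101, 788/111, 3081/434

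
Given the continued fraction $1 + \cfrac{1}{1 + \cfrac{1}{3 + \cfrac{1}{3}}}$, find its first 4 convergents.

Using the convergent recurrence p_i = a_i*p_{i-1} + p_{i-2}, q_i = a_i*q_{i-1} + q_{i-2} with p_{-2}=0, p_{-1}=1, q_{-2}=1, q_{-1}=0:
  i=0: a_0=1, p_0 = 1*1 + 0 = 1, q_0 = 1*0 + 1 = 1.
  i=1: a_1=1, p_1 = 1*1 + 1 = 2, q_1 = 1*1 + 0 = 1.
  i=2: a_2=3, p_2 = 3*2 + 1 = 7, q_2 = 3*1 + 1 = 4.
  i=3: a_3=3, p_3 = 3*7 + 2 = 23, q_3 = 3*4 + 1 = 13.

1/1, 2/1, 7/4, 23/13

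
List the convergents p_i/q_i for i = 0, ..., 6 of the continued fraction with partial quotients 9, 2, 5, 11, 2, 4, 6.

Using the convergent recurrence p_i = a_i*p_{i-1} + p_{i-2}, q_i = a_i*q_{i-1} + q_{i-2} with p_{-2}=0, p_{-1}=1, q_{-2}=1, q_{-1}=0:
  i=0: a_0=9, p_0 = 9*1 + 0 = 9, q_0 = 9*0 + 1 = 1.
  i=1: a_1=2, p_1 = 2*9 + 1 = 19, q_1 = 2*1 + 0 = 2.
  i=2: a_2=5, p_2 = 5*19 + 9 = 104, q_2 = 5*2 + 1 = 11.
  i=3: a_3=11, p_3 = 11*104 + 19 = 1163, q_3 = 11*11 + 2 = 123.
  i=4: a_4=2, p_4 = 2*1163 + 104 = 2430, q_4 = 2*123 + 11 = 257.
  i=5: a_5=4, p_5 = 4*2430 + 1163 = 10883, q_5 = 4*257 + 123 = 1151.
  i=6: a_6=6, p_6 = 6*10883 + 2430 = 67728, q_6 = 6*1151 + 257 = 7163.

9/1, 19/2, 104/11, 1163/123, 2430/257, 10883/1151, 67728/7163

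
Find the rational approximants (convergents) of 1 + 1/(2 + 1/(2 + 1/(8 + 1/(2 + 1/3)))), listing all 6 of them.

Using the convergent recurrence p_i = a_i*p_{i-1} + p_{i-2}, q_i = a_i*q_{i-1} + q_{i-2} with p_{-2}=0, p_{-1}=1, q_{-2}=1, q_{-1}=0:
  i=0: a_0=1, p_0 = 1*1 + 0 = 1, q_0 = 1*0 + 1 = 1.
  i=1: a_1=2, p_1 = 2*1 + 1 = 3, q_1 = 2*1 + 0 = 2.
  i=2: a_2=2, p_2 = 2*3 + 1 = 7, q_2 = 2*2 + 1 = 5.
  i=3: a_3=8, p_3 = 8*7 + 3 = 59, q_3 = 8*5 + 2 = 42.
  i=4: a_4=2, p_4 = 2*59 + 7 = 125, q_4 = 2*42 + 5 = 89.
  i=5: a_5=3, p_5 = 3*125 + 59 = 434, q_5 = 3*89 + 42 = 309.

1/1, 3/2, 7/5, 59/42, 125/89, 434/309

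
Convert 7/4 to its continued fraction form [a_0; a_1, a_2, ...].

Run the Euclidean algorithm on 7 and 4; the successive quotients are the partial quotients a_0, a_1, ... (each step inverts the fractional part left over by the previous one):
  7 = 1*4 + 3, so a_0 = 1.
  4 = 1*3 + 1, so a_1 = 1.
  3 = 3*1 + 0, so a_2 = 3.
The remainder reaches 0 after 3 divisions, so the expansion has 3 partial quotients, read off in order.

[1; 1, 3]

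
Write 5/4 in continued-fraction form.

Run the Euclidean algorithm on 5 and 4; the successive quotients are the partial quotients a_0, a_1, ... (each step inverts the fractional part left over by the previous one):
  5 = 1*4 + 1, so a_0 = 1.
  4 = 4*1 + 0, so a_1 = 4.
The remainder reaches 0 after 2 divisions, so the expansion has 2 partial quotients, read off in order.

[1; 4]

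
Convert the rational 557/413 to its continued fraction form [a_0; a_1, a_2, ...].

[1; 2, 1, 6, 1, 1, 2, 1, 2]

Run the Euclidean algorithm on 557 and 413; the successive quotients are the partial quotients a_0, a_1, ... (each step inverts the fractional part left over by the previous one):
  557 = 1*413 + 144, so a_0 = 1.
  413 = 2*144 + 125, so a_1 = 2.
  144 = 1*125 + 19, so a_2 = 1.
  125 = 6*19 + 11, so a_3 = 6.
  19 = 1*11 + 8, so a_4 = 1.
  11 = 1*8 + 3, so a_5 = 1.
  8 = 2*3 + 2, so a_6 = 2.
  3 = 1*2 + 1, so a_7 = 1.
  2 = 2*1 + 0, so a_8 = 2.
The remainder reaches 0 after 9 divisions, so the expansion has 9 partial quotients, read off in order.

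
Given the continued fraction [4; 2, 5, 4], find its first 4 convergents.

4/1, 9/2, 49/11, 205/46

Using the convergent recurrence p_i = a_i*p_{i-1} + p_{i-2}, q_i = a_i*q_{i-1} + q_{i-2} with p_{-2}=0, p_{-1}=1, q_{-2}=1, q_{-1}=0:
  i=0: a_0=4, p_0 = 4*1 + 0 = 4, q_0 = 4*0 + 1 = 1.
  i=1: a_1=2, p_1 = 2*4 + 1 = 9, q_1 = 2*1 + 0 = 2.
  i=2: a_2=5, p_2 = 5*9 + 4 = 49, q_2 = 5*2 + 1 = 11.
  i=3: a_3=4, p_3 = 4*49 + 9 = 205, q_3 = 4*11 + 2 = 46.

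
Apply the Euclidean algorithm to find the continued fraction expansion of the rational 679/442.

Run the Euclidean algorithm on 679 and 442; the successive quotients are the partial quotients a_0, a_1, ... (each step inverts the fractional part left over by the previous one):
  679 = 1*442 + 237, so a_0 = 1.
  442 = 1*237 + 205, so a_1 = 1.
  237 = 1*205 + 32, so a_2 = 1.
  205 = 6*32 + 13, so a_3 = 6.
  32 = 2*13 + 6, so a_4 = 2.
  13 = 2*6 + 1, so a_5 = 2.
  6 = 6*1 + 0, so a_6 = 6.
The remainder reaches 0 after 7 divisions, so the expansion has 7 partial quotients, read off in order.

[1; 1, 1, 6, 2, 2, 6]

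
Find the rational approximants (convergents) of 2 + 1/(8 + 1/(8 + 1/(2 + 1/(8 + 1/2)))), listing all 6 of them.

Using the convergent recurrence p_i = a_i*p_{i-1} + p_{i-2}, q_i = a_i*q_{i-1} + q_{i-2} with p_{-2}=0, p_{-1}=1, q_{-2}=1, q_{-1}=0:
  i=0: a_0=2, p_0 = 2*1 + 0 = 2, q_0 = 2*0 + 1 = 1.
  i=1: a_1=8, p_1 = 8*2 + 1 = 17, q_1 = 8*1 + 0 = 8.
  i=2: a_2=8, p_2 = 8*17 + 2 = 138, q_2 = 8*8 + 1 = 65.
  i=3: a_3=2, p_3 = 2*138 + 17 = 293, q_3 = 2*65 + 8 = 138.
  i=4: a_4=8, p_4 = 8*293 + 138 = 2482, q_4 = 8*138 + 65 = 1169.
  i=5: a_5=2, p_5 = 2*2482 + 293 = 5257, q_5 = 2*1169 + 138 = 2476.

2/1, 17/8, 138/65, 293/138, 2482/1169, 5257/2476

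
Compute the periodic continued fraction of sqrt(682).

Write x_i = (sqrt(682) + m_i)/d_i with (m_0, d_0) = (0, 1). a_0 = floor(sqrt(682)) = 26, since 26^2 = 676 <= 682 < 729 = 27^2.
Iterate m_{i+1} = d_i*a_i - m_i, d_{i+1} = (682 - m_{i+1}^2)/d_i, a_{i+1} = floor((a_0 + m_{i+1})/d_{i+1}):
  m_1 = 1*26 - 0 = 26, d_1 = (682 - 26^2)/1 = 6/1 = 6, a_1 = floor((26 + 26)/6) = 8.
  m_2 = 6*8 - 26 = 22, d_2 = (682 - 22^2)/6 = 198/6 = 33, a_2 = floor((26 + 22)/33) = 1.
  m_3 = 33*1 - 22 = 11, d_3 = (682 - 11^2)/33 = 561/33 = 17, a_3 = floor((26 + 11)/17) = 2.
  m_4 = 17*2 - 11 = 23, d_4 = (682 - 23^2)/17 = 153/17 = 9, a_4 = floor((26 + 23)/9) = 5.
  m_5 = 9*5 - 23 = 22, d_5 = (682 - 22^2)/9 = 198/9 = 22, a_5 = floor((26 + 22)/22) = 2.
  m_6 = 22*2 - 22 = 22, d_6 = (682 - 22^2)/22 = 198/22 = 9, a_6 = floor((26 + 22)/9) = 5.
  m_7 = 9*5 - 22 = 23, d_7 = (682 - 23^2)/9 = 153/9 = 17, a_7 = floor((26 + 23)/17) = 2.
  m_8 = 17*2 - 23 = 11, d_8 = (682 - 11^2)/17 = 561/17 = 33, a_8 = floor((26 + 11)/33) = 1.
  m_9 = 33*1 - 11 = 22, d_9 = (682 - 22^2)/33 = 198/33 = 6, a_9 = floor((26 + 22)/6) = 8.
  m_10 = 6*8 - 22 = 26, d_10 = (682 - 26^2)/6 = 6/6 = 1, a_10 = floor((26 + 26)/1) = 52.
  m_11 = 1*52 - 26 = 26, d_11 = (682 - 26^2)/1 = 6/1 = 6: (m_11, d_11) = (m_1, d_1) = (26, 6), so from here the quotients repeat a_1, ..., a_10; the period length is 10.
Hence the expansion of sqrt(682) is a_0 = 26 followed by the repeating block 8, 1, 2, 5, 2, 5, 2, 1, 8, 52 (period 10).

[26; (8, 1, 2, 5, 2, 5, 2, 1, 8, 52)]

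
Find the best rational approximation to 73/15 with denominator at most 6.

Expand x = 73/15 as a continued fraction with the Euclidean algorithm:
  73 = 4*15 + 13, so a_0 = 4.
  15 = 1*13 + 2, so a_1 = 1.
  13 = 6*2 + 1, so a_2 = 6.
  2 = 2*1 + 0, so a_3 = 2.
so x = [4; 1, 6, 2].
Convergents (p_i = a_i*p_{i-1} + p_{i-2}, q_i = a_i*q_{i-1} + q_{i-2} with p_{-2}=0, p_{-1}=1, q_{-2}=1, q_{-1}=0), until the denominator exceeds 6:
  i=0: a_0=4, p_0 = 4*1 + 0 = 4, q_0 = 4*0 + 1 = 1.
  i=1: a_1=1, p_1 = 1*4 + 1 = 5, q_1 = 1*1 + 0 = 1.
  i=2: a_2=6, p_2 = 6*5 + 4 = 34, q_2 = 6*1 + 1 = 7.
q_2 = 7 > 6, so the last convergent with denominator <= 6 is p_1/q_1 = 5/1.
The closest fraction with denominator <= 6 is either p_1/q_1 or the intermediate fraction (k*p_1 + p_0)/(k*q_1 + q_0) with the largest k >= 1 whose denominator stays <= 6; these approach x as k grows, and every other convergent or intermediate fraction in range is farther away.
Largest k: floor((6 - q_0)/q_1) = floor((6 - 1)/1) = 5.
That gives (5*5 + 4)/(5*1 + 1) = 29/6.
Compare the errors: |x - 5/1| = |73*1 - 5*15|/(15*1) = 2/15, and |x - 29/6| = |73*6 - 29*15|/(15*6) = 3/90.
Cross-multiplying, 3*15 = 45 < 180 = 2*90, so 3/90 is smaller: the intermediate fraction 29/6 is closer to x than 5/1.

29/6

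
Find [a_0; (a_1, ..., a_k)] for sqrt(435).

[20; (1, 5, 1, 40)]

Write x_i = (sqrt(435) + m_i)/d_i with (m_0, d_0) = (0, 1). a_0 = floor(sqrt(435)) = 20, since 20^2 = 400 <= 435 < 441 = 21^2.
Iterate m_{i+1} = d_i*a_i - m_i, d_{i+1} = (435 - m_{i+1}^2)/d_i, a_{i+1} = floor((a_0 + m_{i+1})/d_{i+1}):
  m_1 = 1*20 - 0 = 20, d_1 = (435 - 20^2)/1 = 35/1 = 35, a_1 = floor((20 + 20)/35) = 1.
  m_2 = 35*1 - 20 = 15, d_2 = (435 - 15^2)/35 = 210/35 = 6, a_2 = floor((20 + 15)/6) = 5.
  m_3 = 6*5 - 15 = 15, d_3 = (435 - 15^2)/6 = 210/6 = 35, a_3 = floor((20 + 15)/35) = 1.
  m_4 = 35*1 - 15 = 20, d_4 = (435 - 20^2)/35 = 35/35 = 1, a_4 = floor((20 + 20)/1) = 40.
  m_5 = 1*40 - 20 = 20, d_5 = (435 - 20^2)/1 = 35/1 = 35: (m_5, d_5) = (m_1, d_1) = (20, 35), so from here the quotients repeat a_1, ..., a_4; the period length is 4.
Hence the expansion of sqrt(435) is a_0 = 20 followed by the repeating block 1, 5, 1, 40 (period 4).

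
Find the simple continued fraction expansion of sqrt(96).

Write x_i = (sqrt(96) + m_i)/d_i with (m_0, d_0) = (0, 1). a_0 = floor(sqrt(96)) = 9, since 9^2 = 81 <= 96 < 100 = 10^2.
Iterate m_{i+1} = d_i*a_i - m_i, d_{i+1} = (96 - m_{i+1}^2)/d_i, a_{i+1} = floor((a_0 + m_{i+1})/d_{i+1}):
  m_1 = 1*9 - 0 = 9, d_1 = (96 - 9^2)/1 = 15/1 = 15, a_1 = floor((9 + 9)/15) = 1.
  m_2 = 15*1 - 9 = 6, d_2 = (96 - 6^2)/15 = 60/15 = 4, a_2 = floor((9 + 6)/4) = 3.
  m_3 = 4*3 - 6 = 6, d_3 = (96 - 6^2)/4 = 60/4 = 15, a_3 = floor((9 + 6)/15) = 1.
  m_4 = 15*1 - 6 = 9, d_4 = (96 - 9^2)/15 = 15/15 = 1, a_4 = floor((9 + 9)/1) = 18.
  m_5 = 1*18 - 9 = 9, d_5 = (96 - 9^2)/1 = 15/1 = 15: (m_5, d_5) = (m_1, d_1) = (9, 15), so from here the quotients repeat a_1, ..., a_4; the period length is 4.
Hence the expansion of sqrt(96) is a_0 = 9 followed by the repeating block 1, 3, 1, 18 (period 4).

[9; (1, 3, 1, 18)]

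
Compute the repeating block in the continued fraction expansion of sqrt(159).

[12; (1, 1, 1, 1, 3, 1, 1, 1, 1, 24)]

Write x_i = (sqrt(159) + m_i)/d_i with (m_0, d_0) = (0, 1). a_0 = floor(sqrt(159)) = 12, since 12^2 = 144 <= 159 < 169 = 13^2.
Iterate m_{i+1} = d_i*a_i - m_i, d_{i+1} = (159 - m_{i+1}^2)/d_i, a_{i+1} = floor((a_0 + m_{i+1})/d_{i+1}):
  m_1 = 1*12 - 0 = 12, d_1 = (159 - 12^2)/1 = 15/1 = 15, a_1 = floor((12 + 12)/15) = 1.
  m_2 = 15*1 - 12 = 3, d_2 = (159 - 3^2)/15 = 150/15 = 10, a_2 = floor((12 + 3)/10) = 1.
  m_3 = 10*1 - 3 = 7, d_3 = (159 - 7^2)/10 = 110/10 = 11, a_3 = floor((12 + 7)/11) = 1.
  m_4 = 11*1 - 7 = 4, d_4 = (159 - 4^2)/11 = 143/11 = 13, a_4 = floor((12 + 4)/13) = 1.
  m_5 = 13*1 - 4 = 9, d_5 = (159 - 9^2)/13 = 78/13 = 6, a_5 = floor((12 + 9)/6) = 3.
  m_6 = 6*3 - 9 = 9, d_6 = (159 - 9^2)/6 = 78/6 = 13, a_6 = floor((12 + 9)/13) = 1.
  m_7 = 13*1 - 9 = 4, d_7 = (159 - 4^2)/13 = 143/13 = 11, a_7 = floor((12 + 4)/11) = 1.
  m_8 = 11*1 - 4 = 7, d_8 = (159 - 7^2)/11 = 110/11 = 10, a_8 = floor((12 + 7)/10) = 1.
  m_9 = 10*1 - 7 = 3, d_9 = (159 - 3^2)/10 = 150/10 = 15, a_9 = floor((12 + 3)/15) = 1.
  m_10 = 15*1 - 3 = 12, d_10 = (159 - 12^2)/15 = 15/15 = 1, a_10 = floor((12 + 12)/1) = 24.
  m_11 = 1*24 - 12 = 12, d_11 = (159 - 12^2)/1 = 15/1 = 15: (m_11, d_11) = (m_1, d_1) = (12, 15), so from here the quotients repeat a_1, ..., a_10; the period length is 10.
Hence the expansion of sqrt(159) is a_0 = 12 followed by the repeating block 1, 1, 1, 1, 3, 1, 1, 1, 1, 24 (period 10).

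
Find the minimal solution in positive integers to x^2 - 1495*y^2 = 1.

(x, y) = (116, 3)

First expand sqrt(1495) as a continued fraction. With x_i = (sqrt(1495) + m_i)/d_i and (m_0, d_0) = (0, 1): a_0 = floor(sqrt(1495)) = 38, since 38^2 = 1444 <= 1495 < 1521 = 39^2.
Iterate m_{i+1} = d_i*a_i - m_i, d_{i+1} = (1495 - m_{i+1}^2)/d_i, a_{i+1} = floor((a_0 + m_{i+1})/d_{i+1}):
  m_1 = 1*38 - 0 = 38, d_1 = (1495 - 38^2)/1 = 51/1 = 51, a_1 = floor((38 + 38)/51) = 1.
  m_2 = 51*1 - 38 = 13, d_2 = (1495 - 13^2)/51 = 1326/51 = 26, a_2 = floor((38 + 13)/26) = 1.
  m_3 = 26*1 - 13 = 13, d_3 = (1495 - 13^2)/26 = 1326/26 = 51, a_3 = floor((38 + 13)/51) = 1.
  m_4 = 51*1 - 13 = 38, d_4 = (1495 - 38^2)/51 = 51/51 = 1, a_4 = floor((38 + 38)/1) = 76.
  m_5 = 1*76 - 38 = 38, d_5 = (1495 - 38^2)/1 = 51/1 = 51: (m_5, d_5) = (m_1, d_1) = (38, 51), so from here the quotients repeat a_1, ..., a_4; the period length is 4.
So sqrt(1495) = [38; (1, 1, 1, 76)] with period length k = 4.
k is even, so the fundamental solution of x^2 - 1495y^2 = 1 is (p_{k-1}, q_{k-1}) = (p_3, q_3); compute convergents through index 3.
Convergents (p_i = a_i*p_{i-1} + p_{i-2}, q_i = a_i*q_{i-1} + q_{i-2} with p_{-2}=0, p_{-1}=1, q_{-2}=1, q_{-1}=0):
  i=0: a_0=38, p_0 = 38*1 + 0 = 38, q_0 = 38*0 + 1 = 1.
  i=1: a_1=1, p_1 = 1*38 + 1 = 39, q_1 = 1*1 + 0 = 1.
  i=2: a_2=1, p_2 = 1*39 + 38 = 77, q_2 = 1*1 + 1 = 2.
  i=3: a_3=1, p_3 = 1*77 + 39 = 116, q_3 = 1*2 + 1 = 3.
Check: 116^2 - 1495*3^2 = 13456 - 13455 = 1, so (x, y) = (116, 3) solves the equation, and by the theorem it is the least positive solution.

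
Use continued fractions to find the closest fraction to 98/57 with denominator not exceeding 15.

Expand x = 98/57 as a continued fraction with the Euclidean algorithm:
  98 = 1*57 + 41, so a_0 = 1.
  57 = 1*41 + 16, so a_1 = 1.
  41 = 2*16 + 9, so a_2 = 2.
  16 = 1*9 + 7, so a_3 = 1.
  9 = 1*7 + 2, so a_4 = 1.
  7 = 3*2 + 1, so a_5 = 3.
  2 = 2*1 + 0, so a_6 = 2.
so x = [1; 1, 2, 1, 1, 3, 2].
Convergents (p_i = a_i*p_{i-1} + p_{i-2}, q_i = a_i*q_{i-1} + q_{i-2} with p_{-2}=0, p_{-1}=1, q_{-2}=1, q_{-1}=0), until the denominator exceeds 15:
  i=0: a_0=1, p_0 = 1*1 + 0 = 1, q_0 = 1*0 + 1 = 1.
  i=1: a_1=1, p_1 = 1*1 + 1 = 2, q_1 = 1*1 + 0 = 1.
  i=2: a_2=2, p_2 = 2*2 + 1 = 5, q_2 = 2*1 + 1 = 3.
  i=3: a_3=1, p_3 = 1*5 + 2 = 7, q_3 = 1*3 + 1 = 4.
  i=4: a_4=1, p_4 = 1*7 + 5 = 12, q_4 = 1*4 + 3 = 7.
  i=5: a_5=3, p_5 = 3*12 + 7 = 43, q_5 = 3*7 + 4 = 25.
q_5 = 25 > 15, so the last convergent with denominator <= 15 is p_4/q_4 = 12/7.
The closest fraction with denominator <= 15 is either p_4/q_4 or the intermediate fraction (k*p_4 + p_3)/(k*q_4 + q_3) with the largest k >= 1 whose denominator stays <= 15; these approach x as k grows, and every other convergent or intermediate fraction in range is farther away.
Largest k: floor((15 - q_3)/q_4) = floor((15 - 4)/7) = 1.
That gives (1*12 + 7)/(1*7 + 4) = 19/11.
Compare the errors: |x - 12/7| = |98*7 - 12*57|/(57*7) = 2/399, and |x - 19/11| = |98*11 - 19*57|/(57*11) = 5/627.
Cross-multiplying, 2*627 = 1254 < 1995 = 5*399, so 2/399 is smaller: the convergent 12/7 is closer to x than 19/11.

12/7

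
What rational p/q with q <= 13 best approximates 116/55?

Expand x = 116/55 as a continued fraction with the Euclidean algorithm:
  116 = 2*55 + 6, so a_0 = 2.
  55 = 9*6 + 1, so a_1 = 9.
  6 = 6*1 + 0, so a_2 = 6.
so x = [2; 9, 6].
Convergents (p_i = a_i*p_{i-1} + p_{i-2}, q_i = a_i*q_{i-1} + q_{i-2} with p_{-2}=0, p_{-1}=1, q_{-2}=1, q_{-1}=0), until the denominator exceeds 13:
  i=0: a_0=2, p_0 = 2*1 + 0 = 2, q_0 = 2*0 + 1 = 1.
  i=1: a_1=9, p_1 = 9*2 + 1 = 19, q_1 = 9*1 + 0 = 9.
  i=2: a_2=6, p_2 = 6*19 + 2 = 116, q_2 = 6*9 + 1 = 55.
q_2 = 55 > 13, so the last convergent with denominator <= 13 is p_1/q_1 = 19/9.
The closest fraction with denominator <= 13 is either p_1/q_1 or the intermediate fraction (k*p_1 + p_0)/(k*q_1 + q_0) with the largest k >= 1 whose denominator stays <= 13; these approach x as k grows, and every other convergent or intermediate fraction in range is farther away.
Largest k: floor((13 - q_0)/q_1) = floor((13 - 1)/9) = 1.
That gives (1*19 + 2)/(1*9 + 1) = 21/10.
Compare the errors: |x - 19/9| = |116*9 - 19*55|/(55*9) = 1/495, and |x - 21/10| = |116*10 - 21*55|/(55*10) = 5/550.
Cross-multiplying, 1*550 = 550 < 2475 = 5*495, so 1/495 is smaller: the convergent 19/9 is closer to x than 21/10.

19/9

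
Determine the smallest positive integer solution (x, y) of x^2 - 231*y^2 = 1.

First expand sqrt(231) as a continued fraction. With x_i = (sqrt(231) + m_i)/d_i and (m_0, d_0) = (0, 1): a_0 = floor(sqrt(231)) = 15, since 15^2 = 225 <= 231 < 256 = 16^2.
Iterate m_{i+1} = d_i*a_i - m_i, d_{i+1} = (231 - m_{i+1}^2)/d_i, a_{i+1} = floor((a_0 + m_{i+1})/d_{i+1}):
  m_1 = 1*15 - 0 = 15, d_1 = (231 - 15^2)/1 = 6/1 = 6, a_1 = floor((15 + 15)/6) = 5.
  m_2 = 6*5 - 15 = 15, d_2 = (231 - 15^2)/6 = 6/6 = 1, a_2 = floor((15 + 15)/1) = 30.
  m_3 = 1*30 - 15 = 15, d_3 = (231 - 15^2)/1 = 6/1 = 6: (m_3, d_3) = (m_1, d_1) = (15, 6), so from here the quotients repeat a_1, a_2; the period length is 2.
So sqrt(231) = [15; (5, 30)] with period length k = 2.
k is even, so the fundamental solution of x^2 - 231y^2 = 1 is (p_{k-1}, q_{k-1}) = (p_1, q_1); compute convergents through index 1.
Convergents (p_i = a_i*p_{i-1} + p_{i-2}, q_i = a_i*q_{i-1} + q_{i-2} with p_{-2}=0, p_{-1}=1, q_{-2}=1, q_{-1}=0):
  i=0: a_0=15, p_0 = 15*1 + 0 = 15, q_0 = 15*0 + 1 = 1.
  i=1: a_1=5, p_1 = 5*15 + 1 = 76, q_1 = 5*1 + 0 = 5.
Check: 76^2 - 231*5^2 = 5776 - 5775 = 1, so (x, y) = (76, 5) solves the equation, and by the theorem it is the least positive solution.

(x, y) = (76, 5)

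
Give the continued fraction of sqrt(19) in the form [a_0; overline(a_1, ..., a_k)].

Write x_i = (sqrt(19) + m_i)/d_i with (m_0, d_0) = (0, 1). a_0 = floor(sqrt(19)) = 4, since 4^2 = 16 <= 19 < 25 = 5^2.
Iterate m_{i+1} = d_i*a_i - m_i, d_{i+1} = (19 - m_{i+1}^2)/d_i, a_{i+1} = floor((a_0 + m_{i+1})/d_{i+1}):
  m_1 = 1*4 - 0 = 4, d_1 = (19 - 4^2)/1 = 3/1 = 3, a_1 = floor((4 + 4)/3) = 2.
  m_2 = 3*2 - 4 = 2, d_2 = (19 - 2^2)/3 = 15/3 = 5, a_2 = floor((4 + 2)/5) = 1.
  m_3 = 5*1 - 2 = 3, d_3 = (19 - 3^2)/5 = 10/5 = 2, a_3 = floor((4 + 3)/2) = 3.
  m_4 = 2*3 - 3 = 3, d_4 = (19 - 3^2)/2 = 10/2 = 5, a_4 = floor((4 + 3)/5) = 1.
  m_5 = 5*1 - 3 = 2, d_5 = (19 - 2^2)/5 = 15/5 = 3, a_5 = floor((4 + 2)/3) = 2.
  m_6 = 3*2 - 2 = 4, d_6 = (19 - 4^2)/3 = 3/3 = 1, a_6 = floor((4 + 4)/1) = 8.
  m_7 = 1*8 - 4 = 4, d_7 = (19 - 4^2)/1 = 3/1 = 3: (m_7, d_7) = (m_1, d_1) = (4, 3), so from here the quotients repeat a_1, ..., a_6; the period length is 6.
Hence the expansion of sqrt(19) is a_0 = 4 followed by the repeating block 2, 1, 3, 1, 2, 8 (period 6).

[4; overline(2, 1, 3, 1, 2, 8)]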